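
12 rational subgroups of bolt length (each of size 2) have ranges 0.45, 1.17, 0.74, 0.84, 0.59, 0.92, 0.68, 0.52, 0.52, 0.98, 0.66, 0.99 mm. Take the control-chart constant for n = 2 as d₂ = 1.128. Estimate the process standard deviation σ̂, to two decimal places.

R̄ = (0.45 + 1.17 + 0.74 + 0.84 + 0.59 + 0.92 + 0.68 + 0.52 + 0.52 + 0.98 + 0.66 + 0.99) / 12 = 0.7550
σ̂ = R̄ / d₂ = 0.7550 / 1.128 = 0.6693

0.67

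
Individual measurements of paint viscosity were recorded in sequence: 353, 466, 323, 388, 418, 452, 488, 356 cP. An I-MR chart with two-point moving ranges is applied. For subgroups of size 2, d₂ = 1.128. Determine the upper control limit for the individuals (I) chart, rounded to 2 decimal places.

X̄ = (353 + 466 + 323 + 388 + 418 + 452 + 488 + 356) / 8 = 405.5000
Moving ranges: 113, 143, 65, 30, 34, 36, 132; M̄R̄ = 553.0000 / 7 = 79.0000
UCL = X̄ + 3·M̄R̄/d₂ = 405.5000 + 3 × 79.0000 / 1.128 = 615.6064

615.61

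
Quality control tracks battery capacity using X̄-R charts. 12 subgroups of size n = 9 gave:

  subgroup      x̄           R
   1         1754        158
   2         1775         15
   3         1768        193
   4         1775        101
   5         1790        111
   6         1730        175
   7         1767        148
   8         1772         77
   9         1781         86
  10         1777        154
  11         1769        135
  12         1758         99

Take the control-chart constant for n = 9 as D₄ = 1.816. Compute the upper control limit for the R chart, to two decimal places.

R̄ = (158 + 15 + 193 + 101 + 111 + 175 + 148 + 77 + 86 + 154 + 135 + 99) / 12 = 1452.0000 / 12 = 121.0000
UCL_R = D₄·R̄ = 1.816 × 121.0000 = 219.7360

219.74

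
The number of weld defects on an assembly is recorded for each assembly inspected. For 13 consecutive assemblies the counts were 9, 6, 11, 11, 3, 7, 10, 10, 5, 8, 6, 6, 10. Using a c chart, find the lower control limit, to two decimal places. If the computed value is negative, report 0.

c̄ = (9 + 6 + 11 + 11 + 3 + 7 + 10 + 10 + 5 + 8 + 6 + 6 + 10) / 13 = 102 / 13 = 7.8462
LCL = c̄ − 3√c̄ = 7.8462 − 3 × 2.8011 = -0.5571 → 0 (cannot be negative)

0.00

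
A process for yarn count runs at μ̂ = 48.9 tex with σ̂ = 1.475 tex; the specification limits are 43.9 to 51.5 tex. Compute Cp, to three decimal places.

Cp = (USL − LSL) / (6σ̂) = (51.5 − 43.9) / (6 × 1.475) = 7.6000 / 8.8500 = 0.8588

0.859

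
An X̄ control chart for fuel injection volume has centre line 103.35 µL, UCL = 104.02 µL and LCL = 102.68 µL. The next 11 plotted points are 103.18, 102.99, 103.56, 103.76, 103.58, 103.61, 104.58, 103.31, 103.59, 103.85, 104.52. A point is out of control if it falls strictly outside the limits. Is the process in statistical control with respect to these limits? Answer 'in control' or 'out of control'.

Compare each point to [102.68, 104.02]: sample 7 = 104.58 > UCL; sample 11 = 104.52 > UCL.

out of control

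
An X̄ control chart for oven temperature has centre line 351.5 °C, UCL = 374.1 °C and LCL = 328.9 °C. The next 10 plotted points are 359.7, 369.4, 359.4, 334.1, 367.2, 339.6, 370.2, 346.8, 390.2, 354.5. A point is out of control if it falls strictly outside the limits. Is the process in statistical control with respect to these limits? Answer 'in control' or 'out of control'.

out of control

Compare each point to [328.9, 374.1]: sample 9 = 390.2 > UCL.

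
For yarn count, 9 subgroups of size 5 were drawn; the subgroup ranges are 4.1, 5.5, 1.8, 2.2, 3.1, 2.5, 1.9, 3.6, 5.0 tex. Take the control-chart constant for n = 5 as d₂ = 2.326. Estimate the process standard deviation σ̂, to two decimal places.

1.42

R̄ = (4.1 + 5.5 + 1.8 + 2.2 + 3.1 + 2.5 + 1.9 + 3.6 + 5.0) / 9 = 3.3000
σ̂ = R̄ / d₂ = 3.3000 / 2.326 = 1.4187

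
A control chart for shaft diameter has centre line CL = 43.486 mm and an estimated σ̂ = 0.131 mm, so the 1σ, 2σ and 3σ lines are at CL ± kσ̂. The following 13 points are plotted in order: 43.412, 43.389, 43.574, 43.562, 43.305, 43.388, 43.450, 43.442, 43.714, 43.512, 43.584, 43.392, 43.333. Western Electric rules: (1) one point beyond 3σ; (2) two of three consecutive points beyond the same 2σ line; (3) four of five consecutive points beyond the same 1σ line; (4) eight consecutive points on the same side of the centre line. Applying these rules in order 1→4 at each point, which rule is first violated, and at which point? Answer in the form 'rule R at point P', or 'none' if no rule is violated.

Zone of each point (C = within 1σ̂, B = 1σ̂–2σ̂, A = 2σ̂–3σ̂, * = beyond 3σ̂; sign = side of CL): 1:-C, 2:-C, 3:+C, 4:+C, 5:-B, 6:-C, 7:-C, 8:-C, 9:+B, 10:+C, 11:+C, 12:-C, 13:-B
No rule fires across all 13 points.

none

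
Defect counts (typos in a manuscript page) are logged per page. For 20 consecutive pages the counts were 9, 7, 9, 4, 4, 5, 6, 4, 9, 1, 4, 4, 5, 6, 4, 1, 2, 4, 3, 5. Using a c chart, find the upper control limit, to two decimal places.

11.37

c̄ = (9 + 7 + 9 + 4 + 4 + 5 + 6 + 4 + 9 + 1 + 4 + 4 + 5 + 6 + 4 + 1 + 2 + 4 + 3 + 5) / 20 = 96 / 20 = 4.8000
UCL = c̄ + 3√c̄ = 4.8000 + 3 × √4.8000 = 4.8000 + 3 × 2.1909 = 11.3727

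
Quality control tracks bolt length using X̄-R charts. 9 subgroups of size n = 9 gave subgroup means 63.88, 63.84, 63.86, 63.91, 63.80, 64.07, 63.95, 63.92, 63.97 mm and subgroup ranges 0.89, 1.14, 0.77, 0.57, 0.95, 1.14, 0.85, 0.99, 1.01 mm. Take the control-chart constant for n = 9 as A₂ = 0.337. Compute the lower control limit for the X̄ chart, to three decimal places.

X̄̄ = (63.88 + 63.84 + 63.86 + 63.91 + 63.80 + 64.07 + 63.95 + 63.92 + 63.97) / 9 = 575.2000 / 9 = 63.9111
R̄ = (0.89 + 1.14 + 0.77 + 0.57 + 0.95 + 1.14 + 0.85 + 0.99 + 1.01) / 9 = 8.3100 / 9 = 0.9233
LCL = X̄̄ − A₂·R̄ = 63.9111 − 0.337 × 0.9233 = 63.5999

63.600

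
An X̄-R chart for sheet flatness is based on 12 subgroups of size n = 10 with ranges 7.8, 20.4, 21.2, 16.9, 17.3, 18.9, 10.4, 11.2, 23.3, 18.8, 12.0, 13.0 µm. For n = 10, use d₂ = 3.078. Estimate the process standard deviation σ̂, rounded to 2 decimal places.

5.18

R̄ = (7.8 + 20.4 + 21.2 + 16.9 + 17.3 + 18.9 + 10.4 + 11.2 + 23.3 + 18.8 + 12.0 + 13.0) / 12 = 15.9333
σ̂ = R̄ / d₂ = 15.9333 / 3.078 = 5.1765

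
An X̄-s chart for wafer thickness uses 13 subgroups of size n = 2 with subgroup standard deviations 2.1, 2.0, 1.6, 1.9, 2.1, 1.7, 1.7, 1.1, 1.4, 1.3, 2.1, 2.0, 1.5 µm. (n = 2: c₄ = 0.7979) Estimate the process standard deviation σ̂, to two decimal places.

2.17

s̄ = (2.1 + 2.0 + 1.6 + 1.9 + 2.1 + 1.7 + 1.7 + 1.1 + 1.4 + 1.3 + 2.1 + 2.0 + 1.5) / 13 = 1.7308
σ̂ = s̄ / c₄ = 1.7308 / 0.7979 = 2.1692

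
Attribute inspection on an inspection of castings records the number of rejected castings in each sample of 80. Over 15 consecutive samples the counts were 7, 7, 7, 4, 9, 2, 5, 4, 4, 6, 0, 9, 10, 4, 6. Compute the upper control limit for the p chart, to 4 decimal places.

p̄ = Σdᵢ / (k·n) = 84 / (15 × 80) = 0.07000
UCL = p̄ + 3·√(p̄(1−p̄)/n) = 0.07000 + 3 × √(0.07000×0.93000/80) = 0.07000 + 3 × 0.02853 = 0.15558

0.1556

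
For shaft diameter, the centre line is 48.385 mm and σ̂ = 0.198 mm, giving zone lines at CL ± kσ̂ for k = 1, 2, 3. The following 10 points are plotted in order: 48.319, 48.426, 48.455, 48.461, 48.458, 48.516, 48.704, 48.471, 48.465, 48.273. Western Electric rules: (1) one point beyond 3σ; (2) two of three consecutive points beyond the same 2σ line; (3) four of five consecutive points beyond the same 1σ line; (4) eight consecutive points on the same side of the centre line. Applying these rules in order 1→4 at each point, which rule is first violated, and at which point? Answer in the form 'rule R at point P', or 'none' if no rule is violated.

Zone of each point (C = within 1σ̂, B = 1σ̂–2σ̂, A = 2σ̂–3σ̂, * = beyond 3σ̂; sign = side of CL): 1:-C, 2:+C, 3:+C, 4:+C, 5:+C, 6:+C, 7:+B, 8:+C, 9:+C, 10:-C
Rule 4 (eight consecutive points on the same side of the centre line) is satisfied at point 9.

rule 4 at point 9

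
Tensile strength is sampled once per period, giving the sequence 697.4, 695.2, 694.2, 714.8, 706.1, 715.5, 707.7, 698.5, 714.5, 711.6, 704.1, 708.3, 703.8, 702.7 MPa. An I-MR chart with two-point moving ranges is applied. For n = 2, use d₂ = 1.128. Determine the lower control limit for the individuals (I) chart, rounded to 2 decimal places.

685.86

X̄ = (697.4 + 695.2 + 694.2 + 714.8 + 706.1 + 715.5 + 707.7 + 698.5 + 714.5 + 711.6 + 704.1 + 708.3 + 703.8 + 702.7) / 14 = 705.3143
Moving ranges: 2.2, 1.0, 20.6, 8.7, 9.4, 7.8, 9.2, 16.0, 2.9, 7.5, 4.2, 4.5, 1.1; M̄R̄ = 95.1000 / 13 = 7.3154
LCL = X̄ − 3·M̄R̄/d₂ = 705.3143 − 3 × 7.3154 / 1.128 = 685.8585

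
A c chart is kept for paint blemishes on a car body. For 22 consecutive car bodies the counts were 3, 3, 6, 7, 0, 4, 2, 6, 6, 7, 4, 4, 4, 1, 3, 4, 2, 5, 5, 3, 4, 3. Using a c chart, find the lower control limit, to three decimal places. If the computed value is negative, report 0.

c̄ = (3 + 3 + 6 + 7 + 0 + 4 + 2 + 6 + 6 + 7 + 4 + 4 + 4 + 1 + 3 + 4 + 2 + 5 + 5 + 3 + 4 + 3) / 22 = 86 / 22 = 3.9091
LCL = c̄ − 3√c̄ = 3.9091 − 3 × 1.9771 = -2.0223 → 0 (cannot be negative)

0.000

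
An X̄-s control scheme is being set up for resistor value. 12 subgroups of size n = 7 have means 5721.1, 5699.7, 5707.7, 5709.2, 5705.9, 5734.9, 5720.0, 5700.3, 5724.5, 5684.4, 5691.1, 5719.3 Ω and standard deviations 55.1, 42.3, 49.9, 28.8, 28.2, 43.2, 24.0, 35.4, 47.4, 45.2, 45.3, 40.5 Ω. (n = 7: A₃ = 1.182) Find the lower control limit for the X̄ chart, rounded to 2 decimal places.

5662.04

X̄̄ = (5721.1 + 5699.7 + 5707.7 + 5709.2 + 5705.9 + 5734.9 + 5720.0 + 5700.3 + 5724.5 + 5684.4 + 5691.1 + 5719.3) / 12 = 5709.8417
s̄ = (55.1 + 42.3 + 49.9 + 28.8 + 28.2 + 43.2 + 24.0 + 35.4 + 47.4 + 45.2 + 45.3 + 40.5) / 12 = 40.4417
LCL = X̄̄ − A₃·s̄ = 5709.8417 − 1.182 × 40.4417 = 5662.0396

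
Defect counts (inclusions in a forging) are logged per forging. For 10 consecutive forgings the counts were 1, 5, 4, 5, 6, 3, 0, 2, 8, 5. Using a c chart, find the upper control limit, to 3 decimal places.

c̄ = (1 + 5 + 4 + 5 + 6 + 3 + 0 + 2 + 8 + 5) / 10 = 39 / 10 = 3.9000
UCL = c̄ + 3√c̄ = 3.9000 + 3 × √3.9000 = 3.9000 + 3 × 1.9748 = 9.8245

9.825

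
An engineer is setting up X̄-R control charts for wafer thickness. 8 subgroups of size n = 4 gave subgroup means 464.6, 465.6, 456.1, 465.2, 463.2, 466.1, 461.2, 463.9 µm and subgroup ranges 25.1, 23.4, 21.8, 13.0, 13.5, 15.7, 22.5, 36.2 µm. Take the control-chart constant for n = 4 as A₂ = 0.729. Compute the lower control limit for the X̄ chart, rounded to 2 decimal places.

X̄̄ = (464.6 + 465.6 + 456.1 + 465.2 + 463.2 + 466.1 + 461.2 + 463.9) / 8 = 3705.9000 / 8 = 463.2375
R̄ = (25.1 + 23.4 + 21.8 + 13.0 + 13.5 + 15.7 + 22.5 + 36.2) / 8 = 171.2000 / 8 = 21.4000
LCL = X̄̄ − A₂·R̄ = 463.2375 − 0.729 × 21.4000 = 447.6369

447.64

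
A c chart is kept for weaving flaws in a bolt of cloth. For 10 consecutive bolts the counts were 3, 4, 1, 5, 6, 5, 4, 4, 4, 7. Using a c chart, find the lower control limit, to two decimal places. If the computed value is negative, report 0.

0.00

c̄ = (3 + 4 + 1 + 5 + 6 + 5 + 4 + 4 + 4 + 7) / 10 = 43 / 10 = 4.3000
LCL = c̄ − 3√c̄ = 4.3000 − 3 × 2.0736 = -1.9209 → 0 (cannot be negative)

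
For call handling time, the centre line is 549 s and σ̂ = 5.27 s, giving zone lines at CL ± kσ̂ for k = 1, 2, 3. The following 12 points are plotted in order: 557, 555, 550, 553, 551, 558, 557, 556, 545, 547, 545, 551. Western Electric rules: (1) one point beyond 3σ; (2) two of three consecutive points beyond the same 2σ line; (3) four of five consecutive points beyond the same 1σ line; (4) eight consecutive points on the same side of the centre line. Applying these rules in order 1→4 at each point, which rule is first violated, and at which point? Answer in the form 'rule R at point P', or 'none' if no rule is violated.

Zone of each point (C = within 1σ̂, B = 1σ̂–2σ̂, A = 2σ̂–3σ̂, * = beyond 3σ̂; sign = side of CL): 1:+B, 2:+B, 3:+C, 4:+C, 5:+C, 6:+B, 7:+B, 8:+B, 9:-C, 10:-C, 11:-C, 12:+C
Rule 4 (eight consecutive points on the same side of the centre line) is satisfied at point 8.

rule 4 at point 8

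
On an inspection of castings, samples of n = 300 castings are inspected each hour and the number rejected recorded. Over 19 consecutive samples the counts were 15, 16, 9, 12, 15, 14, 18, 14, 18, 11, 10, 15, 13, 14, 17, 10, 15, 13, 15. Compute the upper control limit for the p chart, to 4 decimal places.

p̄ = Σdᵢ / (k·n) = 264 / (19 × 300) = 0.04632
UCL = p̄ + 3·√(p̄(1−p̄)/n) = 0.04632 + 3 × √(0.04632×0.95368/300) = 0.04632 + 3 × 0.01213 = 0.08272

0.0827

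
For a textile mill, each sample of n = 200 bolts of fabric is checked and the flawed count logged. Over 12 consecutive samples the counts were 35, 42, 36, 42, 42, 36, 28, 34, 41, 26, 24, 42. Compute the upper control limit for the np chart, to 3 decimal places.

p̄ = Σdᵢ / (k·n) = 428 / (12 × 200) = 0.17833
UCL = np̄ + 3·√(np̄(1−p̄)) = 35.6667 + 3 × √(35.6667×0.82167) = 35.6667 + 3 × 5.4135 = 51.9072

51.907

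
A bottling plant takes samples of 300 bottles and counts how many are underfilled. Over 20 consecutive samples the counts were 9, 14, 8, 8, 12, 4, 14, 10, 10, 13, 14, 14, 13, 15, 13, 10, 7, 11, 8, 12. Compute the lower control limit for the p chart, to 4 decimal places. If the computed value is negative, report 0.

p̄ = Σdᵢ / (k·n) = 219 / (20 × 300) = 0.03650
LCL = p̄ − 3·√(p̄(1−p̄)/n) = 0.03650 − 3 × 0.01083 = 0.00402

0.0040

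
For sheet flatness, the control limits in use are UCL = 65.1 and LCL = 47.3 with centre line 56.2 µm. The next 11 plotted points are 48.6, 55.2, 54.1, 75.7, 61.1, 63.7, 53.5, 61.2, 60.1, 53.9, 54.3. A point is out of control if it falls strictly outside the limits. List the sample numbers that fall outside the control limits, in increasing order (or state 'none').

4

Compare each point to [47.3, 65.1]: sample 4 = 75.7 > UCL.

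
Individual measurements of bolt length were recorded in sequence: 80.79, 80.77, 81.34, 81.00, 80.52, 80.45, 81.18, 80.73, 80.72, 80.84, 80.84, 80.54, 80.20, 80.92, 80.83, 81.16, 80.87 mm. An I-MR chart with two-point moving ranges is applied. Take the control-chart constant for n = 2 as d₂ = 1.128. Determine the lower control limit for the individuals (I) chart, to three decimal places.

79.998

X̄ = (80.79 + 80.77 + 81.34 + 81.00 + 80.52 + 80.45 + 81.18 + 80.73 + 80.72 + 80.84 + 80.84 + 80.54 + 80.20 + 80.92 + 80.83 + 81.16 + 80.87) / 17 = 80.8059
Moving ranges: 0.02, 0.57, 0.34, 0.48, 0.07, 0.73, 0.45, 0.01, 0.12, 0.00, 0.30, 0.34, 0.72, 0.09, 0.33, 0.29; M̄R̄ = 4.8600 / 16 = 0.3038
LCL = X̄ − 3·M̄R̄/d₂ = 80.8059 − 3 × 0.3038 / 1.128 = 79.9980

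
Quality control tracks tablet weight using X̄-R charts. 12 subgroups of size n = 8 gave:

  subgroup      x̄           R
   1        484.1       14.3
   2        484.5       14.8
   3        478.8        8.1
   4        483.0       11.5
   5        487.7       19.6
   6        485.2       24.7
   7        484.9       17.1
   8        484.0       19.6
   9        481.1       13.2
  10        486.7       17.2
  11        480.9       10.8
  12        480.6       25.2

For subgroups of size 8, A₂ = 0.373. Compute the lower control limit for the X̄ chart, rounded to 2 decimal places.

477.36

X̄̄ = (484.1 + 484.5 + 478.8 + 483.0 + 487.7 + 485.2 + 484.9 + 484.0 + 481.1 + 486.7 + 480.9 + 480.6) / 12 = 5801.5000 / 12 = 483.4583
R̄ = (14.3 + 14.8 + 8.1 + 11.5 + 19.6 + 24.7 + 17.1 + 19.6 + 13.2 + 17.2 + 10.8 + 25.2) / 12 = 196.1000 / 12 = 16.3417
LCL = X̄̄ − A₂·R̄ = 483.4583 − 0.373 × 16.3417 = 477.3629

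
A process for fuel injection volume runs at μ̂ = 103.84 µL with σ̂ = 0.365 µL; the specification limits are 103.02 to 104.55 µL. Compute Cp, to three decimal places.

Cp = (USL − LSL) / (6σ̂) = (104.55 − 103.02) / (6 × 0.365) = 1.5300 / 2.1900 = 0.6986

0.699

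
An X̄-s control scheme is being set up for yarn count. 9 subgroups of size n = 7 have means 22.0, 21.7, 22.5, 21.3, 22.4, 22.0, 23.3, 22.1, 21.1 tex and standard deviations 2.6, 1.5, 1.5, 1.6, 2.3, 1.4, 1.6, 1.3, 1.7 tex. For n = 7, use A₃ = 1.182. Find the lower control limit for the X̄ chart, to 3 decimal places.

20.009

X̄̄ = (22.0 + 21.7 + 22.5 + 21.3 + 22.4 + 22.0 + 23.3 + 22.1 + 21.1) / 9 = 22.0444
s̄ = (2.6 + 1.5 + 1.5 + 1.6 + 2.3 + 1.4 + 1.6 + 1.3 + 1.7) / 9 = 1.7222
LCL = X̄̄ − A₃·s̄ = 22.0444 − 1.182 × 1.7222 = 20.0088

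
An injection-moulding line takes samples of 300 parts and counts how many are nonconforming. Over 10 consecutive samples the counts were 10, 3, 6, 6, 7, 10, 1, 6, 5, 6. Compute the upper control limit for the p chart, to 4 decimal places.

0.0442

p̄ = Σdᵢ / (k·n) = 60 / (10 × 300) = 0.02000
UCL = p̄ + 3·√(p̄(1−p̄)/n) = 0.02000 + 3 × √(0.02000×0.98000/300) = 0.02000 + 3 × 0.00808 = 0.04425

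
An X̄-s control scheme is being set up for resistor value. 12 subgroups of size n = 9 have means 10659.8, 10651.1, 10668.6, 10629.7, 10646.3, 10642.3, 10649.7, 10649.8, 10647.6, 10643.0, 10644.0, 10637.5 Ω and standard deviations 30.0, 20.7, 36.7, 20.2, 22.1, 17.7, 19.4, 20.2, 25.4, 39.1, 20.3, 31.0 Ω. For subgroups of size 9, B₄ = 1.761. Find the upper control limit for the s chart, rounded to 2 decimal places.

s̄ = (30.0 + 20.7 + 36.7 + 20.2 + 22.1 + 17.7 + 19.4 + 20.2 + 25.4 + 39.1 + 20.3 + 31.0) / 12 = 25.2333
UCL_s = B₄·s̄ = 1.761 × 25.2333 = 44.4359

44.44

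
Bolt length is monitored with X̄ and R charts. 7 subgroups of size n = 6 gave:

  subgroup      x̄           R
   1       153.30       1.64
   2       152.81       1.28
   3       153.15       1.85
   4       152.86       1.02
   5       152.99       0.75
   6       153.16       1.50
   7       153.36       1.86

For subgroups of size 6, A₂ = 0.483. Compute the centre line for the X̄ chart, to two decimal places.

153.09

X̄̄ = (153.30 + 152.81 + 153.15 + 152.86 + 152.99 + 153.16 + 153.36) / 7 = 1071.6300 / 7 = 153.0900
CL = X̄̄ = 153.0900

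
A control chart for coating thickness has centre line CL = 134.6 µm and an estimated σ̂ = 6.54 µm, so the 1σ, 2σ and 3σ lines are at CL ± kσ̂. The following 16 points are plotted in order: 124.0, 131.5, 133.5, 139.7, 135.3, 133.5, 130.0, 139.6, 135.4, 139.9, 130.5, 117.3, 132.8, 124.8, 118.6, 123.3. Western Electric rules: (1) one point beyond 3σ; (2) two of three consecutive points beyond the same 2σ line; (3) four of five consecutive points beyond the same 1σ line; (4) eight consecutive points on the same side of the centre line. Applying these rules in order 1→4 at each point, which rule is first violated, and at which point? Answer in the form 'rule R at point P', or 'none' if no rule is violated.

Zone of each point (C = within 1σ̂, B = 1σ̂–2σ̂, A = 2σ̂–3σ̂, * = beyond 3σ̂; sign = side of CL): 1:-B, 2:-C, 3:-C, 4:+C, 5:+C, 6:-C, 7:-C, 8:+C, 9:+C, 10:+C, 11:-C, 12:-A, 13:-C, 14:-B, 15:-A, 16:-B
Rule 3 (four of five consecutive points beyond the same 1σ limit) is satisfied at point 16.

rule 3 at point 16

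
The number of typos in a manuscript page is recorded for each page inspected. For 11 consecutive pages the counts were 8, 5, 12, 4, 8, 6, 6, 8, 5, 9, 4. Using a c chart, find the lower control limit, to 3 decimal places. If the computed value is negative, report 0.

0.000

c̄ = (8 + 5 + 12 + 4 + 8 + 6 + 6 + 8 + 5 + 9 + 4) / 11 = 75 / 11 = 6.8182
LCL = c̄ − 3√c̄ = 6.8182 − 3 × 2.6112 = -1.0153 → 0 (cannot be negative)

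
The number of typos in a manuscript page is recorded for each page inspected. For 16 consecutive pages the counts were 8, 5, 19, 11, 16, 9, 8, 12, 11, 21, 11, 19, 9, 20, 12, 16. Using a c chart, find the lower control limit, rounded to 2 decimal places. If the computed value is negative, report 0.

c̄ = (8 + 5 + 19 + 11 + 16 + 9 + 8 + 12 + 11 + 21 + 11 + 19 + 9 + 20 + 12 + 16) / 16 = 207 / 16 = 12.9375
LCL = c̄ − 3√c̄ = 12.9375 − 3 × 3.5969 = 2.1469

2.15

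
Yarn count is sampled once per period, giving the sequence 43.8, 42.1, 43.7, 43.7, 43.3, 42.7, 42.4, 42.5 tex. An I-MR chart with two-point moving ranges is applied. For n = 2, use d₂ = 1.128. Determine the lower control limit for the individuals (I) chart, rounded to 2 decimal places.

X̄ = (43.8 + 42.1 + 43.7 + 43.7 + 43.3 + 42.7 + 42.4 + 42.5) / 8 = 43.0250
Moving ranges: 1.7, 1.6, 0.0, 0.4, 0.6, 0.3, 0.1; M̄R̄ = 4.7000 / 7 = 0.6714
LCL = X̄ − 3·M̄R̄/d₂ = 43.0250 − 3 × 0.6714 / 1.128 = 41.2393

41.24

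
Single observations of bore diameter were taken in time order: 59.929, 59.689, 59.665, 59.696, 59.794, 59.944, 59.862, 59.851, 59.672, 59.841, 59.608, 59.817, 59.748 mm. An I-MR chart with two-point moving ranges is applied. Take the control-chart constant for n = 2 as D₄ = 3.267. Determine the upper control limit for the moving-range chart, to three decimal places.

0.407

Moving ranges: 0.240, 0.024, 0.031, 0.098, 0.150, 0.082, 0.011, 0.179, 0.169, 0.233, 0.209, 0.069; M̄R̄ = 1.4950 / 12 = 0.1246
UCL_MR = D₄·M̄R̄ = 3.267 × 0.1246 = 0.4070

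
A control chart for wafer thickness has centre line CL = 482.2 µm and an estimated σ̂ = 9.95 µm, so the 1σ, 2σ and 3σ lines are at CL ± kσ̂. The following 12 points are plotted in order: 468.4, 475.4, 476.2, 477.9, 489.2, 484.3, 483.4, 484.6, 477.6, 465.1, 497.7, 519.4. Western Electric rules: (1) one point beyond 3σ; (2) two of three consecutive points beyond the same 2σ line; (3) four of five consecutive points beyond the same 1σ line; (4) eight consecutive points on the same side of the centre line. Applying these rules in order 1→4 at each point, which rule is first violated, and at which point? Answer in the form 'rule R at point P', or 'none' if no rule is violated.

Zone of each point (C = within 1σ̂, B = 1σ̂–2σ̂, A = 2σ̂–3σ̂, * = beyond 3σ̂; sign = side of CL): 1:-B, 2:-C, 3:-C, 4:-C, 5:+C, 6:+C, 7:+C, 8:+C, 9:-C, 10:-B, 11:+B, 12:+*
Rule 1 (one point beyond the 3σ limits) is satisfied at point 12.

rule 1 at point 12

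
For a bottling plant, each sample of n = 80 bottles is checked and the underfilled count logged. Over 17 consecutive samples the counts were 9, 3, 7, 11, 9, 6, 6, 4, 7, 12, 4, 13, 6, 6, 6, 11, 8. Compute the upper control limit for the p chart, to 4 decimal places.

p̄ = Σdᵢ / (k·n) = 128 / (17 × 80) = 0.09412
UCL = p̄ + 3·√(p̄(1−p̄)/n) = 0.09412 + 3 × √(0.09412×0.90588/80) = 0.09412 + 3 × 0.03265 = 0.19205

0.1921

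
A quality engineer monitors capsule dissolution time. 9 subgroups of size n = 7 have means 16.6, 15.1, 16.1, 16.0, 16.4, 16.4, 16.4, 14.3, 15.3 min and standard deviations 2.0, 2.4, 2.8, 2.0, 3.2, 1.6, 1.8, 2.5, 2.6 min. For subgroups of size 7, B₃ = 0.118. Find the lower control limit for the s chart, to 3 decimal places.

s̄ = (2.0 + 2.4 + 2.8 + 2.0 + 3.2 + 1.6 + 1.8 + 2.5 + 2.6) / 9 = 2.3222
LCL_s = B₃·s̄ = 0.118 × 2.3222 = 0.2740

0.274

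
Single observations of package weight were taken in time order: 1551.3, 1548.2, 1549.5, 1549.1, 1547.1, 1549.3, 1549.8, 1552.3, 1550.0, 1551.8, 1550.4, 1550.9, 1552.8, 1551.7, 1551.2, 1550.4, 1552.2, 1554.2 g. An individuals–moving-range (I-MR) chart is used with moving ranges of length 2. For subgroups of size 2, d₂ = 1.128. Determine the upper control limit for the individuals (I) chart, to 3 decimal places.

X̄ = (1551.3 + 1548.2 + 1549.5 + 1549.1 + 1547.1 + 1549.3 + 1549.8 + 1552.3 + 1550.0 + 1551.8 + 1550.4 + 1550.9 + 1552.8 + 1551.7 + 1551.2 + 1550.4 + 1552.2 + 1554.2) / 18 = 1550.6778
Moving ranges: 3.1, 1.3, 0.4, 2.0, 2.2, 0.5, 2.5, 2.3, 1.8, 1.4, 0.5, 1.9, 1.1, 0.5, 0.8, 1.8, 2.0; M̄R̄ = 26.1000 / 17 = 1.5353
UCL = X̄ + 3·M̄R̄/d₂ = 1550.6778 + 3 × 1.5353 / 1.128 = 1554.7610

1554.761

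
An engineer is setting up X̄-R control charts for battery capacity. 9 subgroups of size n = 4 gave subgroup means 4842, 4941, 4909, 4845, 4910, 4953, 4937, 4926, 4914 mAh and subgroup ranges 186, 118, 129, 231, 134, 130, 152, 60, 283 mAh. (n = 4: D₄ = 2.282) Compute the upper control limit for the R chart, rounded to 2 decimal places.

360.81

R̄ = (186 + 118 + 129 + 231 + 134 + 130 + 152 + 60 + 283) / 9 = 1423.0000 / 9 = 158.1111
UCL_R = D₄·R̄ = 2.282 × 158.1111 = 360.8096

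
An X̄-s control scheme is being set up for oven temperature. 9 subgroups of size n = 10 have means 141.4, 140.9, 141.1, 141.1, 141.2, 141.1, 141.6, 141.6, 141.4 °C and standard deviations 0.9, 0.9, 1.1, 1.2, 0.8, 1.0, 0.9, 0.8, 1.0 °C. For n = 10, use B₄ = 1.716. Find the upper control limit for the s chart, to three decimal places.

1.640

s̄ = (0.9 + 0.9 + 1.1 + 1.2 + 0.8 + 1.0 + 0.9 + 0.8 + 1.0) / 9 = 0.9556
UCL_s = B₄·s̄ = 1.716 × 0.9556 = 1.6397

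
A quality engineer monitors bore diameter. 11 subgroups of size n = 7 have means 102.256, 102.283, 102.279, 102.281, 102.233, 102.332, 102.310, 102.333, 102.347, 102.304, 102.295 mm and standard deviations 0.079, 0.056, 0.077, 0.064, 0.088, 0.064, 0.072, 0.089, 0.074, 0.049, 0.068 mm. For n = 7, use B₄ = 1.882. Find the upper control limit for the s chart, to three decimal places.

0.133

s̄ = (0.079 + 0.056 + 0.077 + 0.064 + 0.088 + 0.064 + 0.072 + 0.089 + 0.074 + 0.049 + 0.068) / 11 = 0.0709
UCL_s = B₄·s̄ = 1.882 × 0.0709 = 0.1335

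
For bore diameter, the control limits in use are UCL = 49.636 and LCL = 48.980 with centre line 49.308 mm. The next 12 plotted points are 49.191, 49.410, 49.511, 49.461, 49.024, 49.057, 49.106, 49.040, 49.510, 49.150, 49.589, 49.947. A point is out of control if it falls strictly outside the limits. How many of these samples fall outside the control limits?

Compare each point to [48.980, 49.636]: sample 12 = 49.947 > UCL.

1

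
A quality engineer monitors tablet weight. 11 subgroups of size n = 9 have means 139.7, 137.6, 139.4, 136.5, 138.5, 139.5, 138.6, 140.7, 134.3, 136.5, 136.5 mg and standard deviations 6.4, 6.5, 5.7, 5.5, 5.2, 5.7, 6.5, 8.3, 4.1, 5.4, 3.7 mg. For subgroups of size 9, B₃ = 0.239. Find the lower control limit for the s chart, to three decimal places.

1.369

s̄ = (6.4 + 6.5 + 5.7 + 5.5 + 5.2 + 5.7 + 6.5 + 8.3 + 4.1 + 5.4 + 3.7) / 11 = 5.7273
LCL_s = B₃·s̄ = 0.239 × 5.7273 = 1.3688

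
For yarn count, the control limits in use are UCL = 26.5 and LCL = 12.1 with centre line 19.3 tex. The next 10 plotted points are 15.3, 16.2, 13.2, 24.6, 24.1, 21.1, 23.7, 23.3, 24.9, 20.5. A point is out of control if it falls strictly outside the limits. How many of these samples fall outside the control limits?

All 10 points lie within [12.1, 26.5].

0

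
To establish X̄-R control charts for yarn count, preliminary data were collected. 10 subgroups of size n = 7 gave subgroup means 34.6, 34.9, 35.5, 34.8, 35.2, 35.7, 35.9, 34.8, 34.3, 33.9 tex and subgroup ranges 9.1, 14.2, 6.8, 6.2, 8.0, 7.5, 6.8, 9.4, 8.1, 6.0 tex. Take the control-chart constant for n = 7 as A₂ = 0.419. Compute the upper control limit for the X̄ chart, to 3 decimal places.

38.400

X̄̄ = (34.6 + 34.9 + 35.5 + 34.8 + 35.2 + 35.7 + 35.9 + 34.8 + 34.3 + 33.9) / 10 = 349.6000 / 10 = 34.9600
R̄ = (9.1 + 14.2 + 6.8 + 6.2 + 8.0 + 7.5 + 6.8 + 9.4 + 8.1 + 6.0) / 10 = 82.1000 / 10 = 8.2100
UCL = X̄̄ + A₂·R̄ = 34.9600 + 0.419 × 8.2100 = 38.4000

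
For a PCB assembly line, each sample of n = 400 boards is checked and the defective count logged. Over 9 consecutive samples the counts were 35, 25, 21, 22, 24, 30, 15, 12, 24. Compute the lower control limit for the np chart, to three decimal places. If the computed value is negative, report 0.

9.112

p̄ = Σdᵢ / (k·n) = 208 / (9 × 400) = 0.05778
LCL = np̄ − 3·√(np̄(1−p̄)) = 23.1111 − 3 × 4.6665 = 9.1117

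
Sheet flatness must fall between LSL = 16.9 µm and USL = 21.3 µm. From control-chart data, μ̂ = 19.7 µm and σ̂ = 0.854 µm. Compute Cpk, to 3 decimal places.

0.625

Cpu = (USL − μ̂) / (3σ̂) = (21.3 − 19.7) / (3 × 0.854) = 0.6245; Cpl = (μ̂ − LSL) / (3σ̂) = (19.7 − 16.9) / (3 × 0.854) = 1.0929; Cpk = min(Cpu, Cpl) = 0.6245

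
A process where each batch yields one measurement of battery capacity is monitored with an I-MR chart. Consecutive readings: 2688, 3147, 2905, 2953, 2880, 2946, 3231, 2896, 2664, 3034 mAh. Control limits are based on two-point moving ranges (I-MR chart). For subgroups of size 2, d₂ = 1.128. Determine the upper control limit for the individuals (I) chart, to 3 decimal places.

3557.922

X̄ = (2688 + 3147 + 2905 + 2953 + 2880 + 2946 + 3231 + 2896 + 2664 + 3034) / 10 = 2934.4000
Moving ranges: 459, 242, 48, 73, 66, 285, 335, 232, 370; M̄R̄ = 2110.0000 / 9 = 234.4444
UCL = X̄ + 3·M̄R̄/d₂ = 2934.4000 + 3 × 234.4444 / 1.128 = 3557.9225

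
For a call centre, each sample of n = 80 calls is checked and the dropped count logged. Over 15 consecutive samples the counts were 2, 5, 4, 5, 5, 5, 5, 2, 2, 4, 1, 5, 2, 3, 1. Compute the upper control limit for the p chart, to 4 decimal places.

0.1102

p̄ = Σdᵢ / (k·n) = 51 / (15 × 80) = 0.04250
UCL = p̄ + 3·√(p̄(1−p̄)/n) = 0.04250 + 3 × √(0.04250×0.95750/80) = 0.04250 + 3 × 0.02255 = 0.11016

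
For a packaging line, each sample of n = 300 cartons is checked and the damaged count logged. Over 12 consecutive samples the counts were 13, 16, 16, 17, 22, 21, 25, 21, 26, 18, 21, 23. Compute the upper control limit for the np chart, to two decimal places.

32.85

p̄ = Σdᵢ / (k·n) = 239 / (12 × 300) = 0.06639
UCL = np̄ + 3·√(np̄(1−p̄)) = 19.9167 + 3 × √(19.9167×0.93361) = 19.9167 + 3 × 4.3121 = 32.8530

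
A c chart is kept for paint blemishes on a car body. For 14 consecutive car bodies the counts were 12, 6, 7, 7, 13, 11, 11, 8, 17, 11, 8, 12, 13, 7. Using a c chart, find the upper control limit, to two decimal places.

c̄ = (12 + 6 + 7 + 7 + 13 + 11 + 11 + 8 + 17 + 11 + 8 + 12 + 13 + 7) / 14 = 143 / 14 = 10.2143
UCL = c̄ + 3√c̄ = 10.2143 + 3 × √10.2143 = 10.2143 + 3 × 3.1960 = 19.8022

19.80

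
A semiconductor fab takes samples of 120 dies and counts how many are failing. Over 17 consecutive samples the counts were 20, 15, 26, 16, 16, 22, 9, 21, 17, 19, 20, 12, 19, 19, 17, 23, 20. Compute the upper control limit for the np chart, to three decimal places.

p̄ = Σdᵢ / (k·n) = 311 / (17 × 120) = 0.15245
UCL = np̄ + 3·√(np̄(1−p̄)) = 18.2941 + 3 × √(18.2941×0.84755) = 18.2941 + 3 × 3.9377 = 30.1071

30.107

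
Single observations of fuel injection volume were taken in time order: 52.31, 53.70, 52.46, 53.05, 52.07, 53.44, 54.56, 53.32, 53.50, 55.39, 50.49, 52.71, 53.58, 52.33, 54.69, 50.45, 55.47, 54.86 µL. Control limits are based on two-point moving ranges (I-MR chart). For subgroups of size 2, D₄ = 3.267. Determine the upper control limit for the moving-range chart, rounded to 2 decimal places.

6.05

Moving ranges: 1.39, 1.24, 0.59, 0.98, 1.37, 1.12, 1.24, 0.18, 1.89, 4.90, 2.22, 0.87, 1.25, 2.36, 4.24, 5.02, 0.61; M̄R̄ = 31.4700 / 17 = 1.8512
UCL_MR = D₄·M̄R̄ = 3.267 × 1.8512 = 6.0478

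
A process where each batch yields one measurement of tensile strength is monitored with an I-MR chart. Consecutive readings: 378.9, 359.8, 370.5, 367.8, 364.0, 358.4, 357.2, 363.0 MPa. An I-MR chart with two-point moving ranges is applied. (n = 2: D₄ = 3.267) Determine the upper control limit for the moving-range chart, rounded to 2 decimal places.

22.82

Moving ranges: 19.1, 10.7, 2.7, 3.8, 5.6, 1.2, 5.8; M̄R̄ = 48.9000 / 7 = 6.9857
UCL_MR = D₄·M̄R̄ = 3.267 × 6.9857 = 22.8223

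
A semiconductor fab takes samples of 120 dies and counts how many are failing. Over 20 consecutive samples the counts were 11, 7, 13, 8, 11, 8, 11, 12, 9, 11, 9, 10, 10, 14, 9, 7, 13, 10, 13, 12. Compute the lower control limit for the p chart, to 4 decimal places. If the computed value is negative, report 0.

0.0096

p̄ = Σdᵢ / (k·n) = 208 / (20 × 120) = 0.08667
LCL = p̄ − 3·√(p̄(1−p̄)/n) = 0.08667 − 3 × 0.02568 = 0.00962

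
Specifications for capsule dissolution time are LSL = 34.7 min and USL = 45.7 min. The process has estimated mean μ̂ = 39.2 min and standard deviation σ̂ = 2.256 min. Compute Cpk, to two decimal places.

Cpu = (USL − μ̂) / (3σ̂) = (45.7 − 39.2) / (3 × 2.256) = 0.9604; Cpl = (μ̂ − LSL) / (3σ̂) = (39.2 − 34.7) / (3 × 2.256) = 0.6649; Cpk = min(Cpu, Cpl) = 0.6649

0.66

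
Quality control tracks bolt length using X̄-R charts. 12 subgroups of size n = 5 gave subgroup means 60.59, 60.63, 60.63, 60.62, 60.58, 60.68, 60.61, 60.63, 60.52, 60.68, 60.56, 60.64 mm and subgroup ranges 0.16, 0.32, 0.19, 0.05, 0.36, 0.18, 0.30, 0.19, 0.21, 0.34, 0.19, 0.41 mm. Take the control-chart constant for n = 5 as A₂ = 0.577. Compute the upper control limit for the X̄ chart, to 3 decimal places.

X̄̄ = (60.59 + 60.63 + 60.63 + 60.62 + 60.58 + 60.68 + 60.61 + 60.63 + 60.52 + 60.68 + 60.56 + 60.64) / 12 = 727.3700 / 12 = 60.6142
R̄ = (0.16 + 0.32 + 0.19 + 0.05 + 0.36 + 0.18 + 0.30 + 0.19 + 0.21 + 0.34 + 0.19 + 0.41) / 12 = 2.9000 / 12 = 0.2417
UCL = X̄̄ + A₂·R̄ = 60.6142 + 0.577 × 0.2417 = 60.7536

60.754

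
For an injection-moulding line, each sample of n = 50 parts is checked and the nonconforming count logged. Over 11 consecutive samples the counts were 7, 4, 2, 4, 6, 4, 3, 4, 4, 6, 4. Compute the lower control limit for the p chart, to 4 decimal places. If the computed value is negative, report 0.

0.0000

p̄ = Σdᵢ / (k·n) = 48 / (11 × 50) = 0.08727
LCL = p̄ − 3·√(p̄(1−p̄)/n) = 0.08727 − 3 × 0.03991 = -0.03247 → 0 (negative, so LCL = 0)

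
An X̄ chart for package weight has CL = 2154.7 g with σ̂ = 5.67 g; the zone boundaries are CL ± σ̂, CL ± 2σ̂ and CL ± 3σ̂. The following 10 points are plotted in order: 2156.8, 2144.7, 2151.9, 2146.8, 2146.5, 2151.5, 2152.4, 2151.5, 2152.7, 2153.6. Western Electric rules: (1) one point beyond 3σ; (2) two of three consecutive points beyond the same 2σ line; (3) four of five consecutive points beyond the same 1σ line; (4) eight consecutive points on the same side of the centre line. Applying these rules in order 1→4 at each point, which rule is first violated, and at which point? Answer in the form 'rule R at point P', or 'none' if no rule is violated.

Zone of each point (C = within 1σ̂, B = 1σ̂–2σ̂, A = 2σ̂–3σ̂, * = beyond 3σ̂; sign = side of CL): 1:+C, 2:-B, 3:-C, 4:-B, 5:-B, 6:-C, 7:-C, 8:-C, 9:-C, 10:-C
Rule 4 (eight consecutive points on the same side of the centre line) is satisfied at point 9.

rule 4 at point 9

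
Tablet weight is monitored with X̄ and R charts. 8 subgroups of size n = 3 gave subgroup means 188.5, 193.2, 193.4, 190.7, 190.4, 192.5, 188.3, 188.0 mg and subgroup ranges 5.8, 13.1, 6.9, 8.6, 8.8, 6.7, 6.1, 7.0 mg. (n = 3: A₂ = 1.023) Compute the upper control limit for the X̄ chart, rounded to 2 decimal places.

X̄̄ = (188.5 + 193.2 + 193.4 + 190.7 + 190.4 + 192.5 + 188.3 + 188.0) / 8 = 1525.0000 / 8 = 190.6250
R̄ = (5.8 + 13.1 + 6.9 + 8.6 + 8.8 + 6.7 + 6.1 + 7.0) / 8 = 63.0000 / 8 = 7.8750
UCL = X̄̄ + A₂·R̄ = 190.6250 + 1.023 × 7.8750 = 198.6811

198.68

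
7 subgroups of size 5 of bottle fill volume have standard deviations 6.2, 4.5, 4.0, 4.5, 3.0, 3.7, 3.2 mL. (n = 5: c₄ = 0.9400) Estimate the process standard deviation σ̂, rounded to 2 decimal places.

4.42

s̄ = (6.2 + 4.5 + 4.0 + 4.5 + 3.0 + 3.7 + 3.2) / 7 = 4.1571
σ̂ = s̄ / c₄ = 4.1571 / 0.9400 = 4.4225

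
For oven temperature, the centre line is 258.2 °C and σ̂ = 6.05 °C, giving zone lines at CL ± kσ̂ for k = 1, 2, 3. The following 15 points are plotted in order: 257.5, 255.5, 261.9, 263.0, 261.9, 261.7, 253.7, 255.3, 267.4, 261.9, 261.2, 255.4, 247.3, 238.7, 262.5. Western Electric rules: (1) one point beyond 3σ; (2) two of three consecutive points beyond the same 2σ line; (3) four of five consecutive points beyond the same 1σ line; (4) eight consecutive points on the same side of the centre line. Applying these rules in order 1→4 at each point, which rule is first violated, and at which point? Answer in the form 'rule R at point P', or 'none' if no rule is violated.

Zone of each point (C = within 1σ̂, B = 1σ̂–2σ̂, A = 2σ̂–3σ̂, * = beyond 3σ̂; sign = side of CL): 1:-C, 2:-C, 3:+C, 4:+C, 5:+C, 6:+C, 7:-C, 8:-C, 9:+B, 10:+C, 11:+C, 12:-C, 13:-B, 14:-*, 15:+C
Rule 1 (one point beyond the 3σ limits) is satisfied at point 14.

rule 1 at point 14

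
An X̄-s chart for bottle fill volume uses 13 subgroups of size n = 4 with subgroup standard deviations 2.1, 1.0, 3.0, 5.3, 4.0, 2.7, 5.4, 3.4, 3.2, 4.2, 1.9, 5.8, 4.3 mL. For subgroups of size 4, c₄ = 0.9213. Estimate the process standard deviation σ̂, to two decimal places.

3.87

s̄ = (2.1 + 1.0 + 3.0 + 5.3 + 4.0 + 2.7 + 5.4 + 3.4 + 3.2 + 4.2 + 1.9 + 5.8 + 4.3) / 13 = 3.5615
σ̂ = s̄ / c₄ = 3.5615 / 0.9213 = 3.8658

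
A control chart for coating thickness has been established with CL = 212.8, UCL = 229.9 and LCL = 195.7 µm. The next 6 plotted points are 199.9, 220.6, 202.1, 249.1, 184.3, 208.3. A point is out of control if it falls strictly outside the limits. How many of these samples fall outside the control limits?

Compare each point to [195.7, 229.9]: sample 4 = 249.1 > UCL; sample 5 = 184.3 < LCL.

2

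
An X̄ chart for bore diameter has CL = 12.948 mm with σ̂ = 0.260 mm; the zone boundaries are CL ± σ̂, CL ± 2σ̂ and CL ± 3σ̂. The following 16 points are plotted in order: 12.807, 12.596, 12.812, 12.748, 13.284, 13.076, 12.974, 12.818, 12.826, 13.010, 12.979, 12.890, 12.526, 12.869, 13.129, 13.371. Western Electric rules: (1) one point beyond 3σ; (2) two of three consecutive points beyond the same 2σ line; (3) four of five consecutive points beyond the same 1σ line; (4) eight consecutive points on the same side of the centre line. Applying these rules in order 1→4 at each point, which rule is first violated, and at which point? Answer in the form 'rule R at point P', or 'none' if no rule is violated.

Zone of each point (C = within 1σ̂, B = 1σ̂–2σ̂, A = 2σ̂–3σ̂, * = beyond 3σ̂; sign = side of CL): 1:-C, 2:-B, 3:-C, 4:-C, 5:+B, 6:+C, 7:+C, 8:-C, 9:-C, 10:+C, 11:+C, 12:-C, 13:-B, 14:-C, 15:+C, 16:+B
No rule fires across all 16 points.

none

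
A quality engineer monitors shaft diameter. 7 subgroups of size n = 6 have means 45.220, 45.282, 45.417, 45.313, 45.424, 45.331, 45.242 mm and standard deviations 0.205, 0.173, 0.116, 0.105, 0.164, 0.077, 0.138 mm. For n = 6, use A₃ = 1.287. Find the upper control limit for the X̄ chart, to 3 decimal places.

45.498

X̄̄ = (45.220 + 45.282 + 45.417 + 45.313 + 45.424 + 45.331 + 45.242) / 7 = 45.3184
s̄ = (0.205 + 0.173 + 0.116 + 0.105 + 0.164 + 0.077 + 0.138) / 7 = 0.1397
UCL = X̄̄ + A₃·s̄ = 45.3184 + 1.287 × 0.1397 = 45.4982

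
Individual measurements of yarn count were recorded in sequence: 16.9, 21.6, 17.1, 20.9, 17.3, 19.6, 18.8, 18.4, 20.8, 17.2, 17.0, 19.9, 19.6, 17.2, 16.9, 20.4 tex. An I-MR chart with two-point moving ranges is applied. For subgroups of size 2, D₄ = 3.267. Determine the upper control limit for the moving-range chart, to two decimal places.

7.78

Moving ranges: 4.7, 4.5, 3.8, 3.6, 2.3, 0.8, 0.4, 2.4, 3.6, 0.2, 2.9, 0.3, 2.4, 0.3, 3.5; M̄R̄ = 35.7000 / 15 = 2.3800
UCL_MR = D₄·M̄R̄ = 3.267 × 2.3800 = 7.7755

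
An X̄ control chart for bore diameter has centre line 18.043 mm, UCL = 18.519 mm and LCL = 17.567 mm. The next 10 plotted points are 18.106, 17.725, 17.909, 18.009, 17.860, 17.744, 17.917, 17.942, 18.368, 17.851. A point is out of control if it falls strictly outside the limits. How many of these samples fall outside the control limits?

All 10 points lie within [17.567, 18.519].

0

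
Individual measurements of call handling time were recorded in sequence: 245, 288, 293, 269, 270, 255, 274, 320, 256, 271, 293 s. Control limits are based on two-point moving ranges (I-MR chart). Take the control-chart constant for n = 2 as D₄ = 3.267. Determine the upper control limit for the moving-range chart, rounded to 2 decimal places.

Moving ranges: 43, 5, 24, 1, 15, 19, 46, 64, 15, 22; M̄R̄ = 254.0000 / 10 = 25.4000
UCL_MR = D₄·M̄R̄ = 3.267 × 25.4000 = 82.9818

82.98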